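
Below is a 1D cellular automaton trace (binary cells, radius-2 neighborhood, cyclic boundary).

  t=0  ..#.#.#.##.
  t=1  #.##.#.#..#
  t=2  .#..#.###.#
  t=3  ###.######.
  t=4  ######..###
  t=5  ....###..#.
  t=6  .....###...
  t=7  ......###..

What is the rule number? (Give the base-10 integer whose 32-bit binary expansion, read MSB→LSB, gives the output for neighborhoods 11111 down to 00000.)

2140327520

  ##### -> .   bit 31 = 0  t=3,i=6
  ####. -> #   bit 30 = 1  t=3,i=8
  ###.# -> #   bit 29 = 1  t=2,i=8
  ###.. -> #   bit 28 = 1  t=4,i=5
  ##.## -> #   bit 27 = 1  t=1,i=1
  ##.#. -> #   bit 26 = 1  t=1,i=4
  ##..# -> #   bit 25 = 1  t=4,i=6
  ##... -> #   bit 24 = 1  t=0,i=10
  #.### -> #   bit 23 = 1  t=2,i=6
  #.##. -> .   bit 22 = 0  t=0,i=8
  #.#.# -> .   bit 21 = 0  t=0,i=4
  #.#.. -> #   bit 20 = 1  t=1,i=7
  #..## -> .   bit 19 = 0  t=1,i=9
  #..#. -> .   bit 18 = 0  t=2,i=3
  #...# -> #   bit 17 = 1  t=0,i=0
  #.... -> .   bit 16 = 0  t=5,i=0
  .#### -> #   bit 15 = 1  t=3,i=5
  .###. -> #   bit 14 = 1  t=2,i=7
  .##.# -> .   bit 13 = 0  t=1,i=0
  .##.. -> .   bit 12 = 0  t=0,i=9
  .#.## -> #   bit 11 = 1  t=0,i=7
  .#.#. -> #   bit 10 = 1  t=0,i=3
  .#..# -> #   bit 9 = 1  t=1,i=8
  .#... -> .   bit 8 = 0  t=5,i=10
  ..### -> .   bit 7 = 0  t=4,i=8
  ..##. -> #   bit 6 = 1  t=1,i=10
  ..#.# -> #   bit 5 = 1  t=0,i=2
  ..#.. -> .   bit 4 = 0  t=5,i=9
  ...## -> .   bit 3 = 0  t=5,i=3
  ...#. -> .   bit 2 = 0  t=0,i=1
  ....# -> .   bit 1 = 0  t=5,i=2
  ..... -> .   bit 0 = 0  t=5,i=1
  bits 01111111100100101100111001100000 = 2140327520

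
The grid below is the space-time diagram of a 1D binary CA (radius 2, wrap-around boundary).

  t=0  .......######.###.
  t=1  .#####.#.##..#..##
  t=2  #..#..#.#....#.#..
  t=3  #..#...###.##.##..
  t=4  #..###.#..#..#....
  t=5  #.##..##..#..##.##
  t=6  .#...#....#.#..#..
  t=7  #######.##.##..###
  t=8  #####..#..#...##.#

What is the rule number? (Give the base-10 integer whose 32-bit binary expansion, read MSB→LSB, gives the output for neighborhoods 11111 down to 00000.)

  [31] ##### => #  t=0,i=9
  [30] ####. => .  t=0,i=11
  [29] ###.# => .  t=0,i=12
  [28] ###.. => #  t=0,i=16
  [27] ##.## => #  t=0,i=13
  [26] ##.#. => #  t=1,i=6
  [25] ##..# => .  t=1,i=11
  [24] ##... => #  t=0,i=17
  [23] #.### => .  t=0,i=14
  [22] #.##. => .  t=1,i=9
  [21] #.#.# => .  t=1,i=7
  [20] #.#.. => #  t=2,i=8
  [19] #..## => #  t=1,i=15
  [18] #..#. => .  t=1,i=12
  [17] #...# => #  t=3,i=5
  [16] #.... => .  t=0,i=0
  [15] .#### => .  t=0,i=8
  [14] .###. => .  t=0,i=15
  [13] .##.# => .  t=1,i=17
  [12] .##.. => .  t=1,i=10
  [11] .#.## => #  t=1,i=8
  [10] .#.#. => #  t=2,i=7
  [9] .#..# => .  t=1,i=14
  [8] .#... => #  t=2,i=9
  [7] ..### => #  t=0,i=7
  [6] ..##. => .  t=1,i=16
  [5] ..#.# => .  t=2,i=6
  [4] ..#.. => #  t=1,i=13
  [3] ...## => .  t=0,i=6
  [2] ...#. => #  t=2,i=12
  [1] ....# => #  t=0,i=5
  [0] ..... => #  t=0,i=1
  bits 10011101000110100000110110010111 = 2635730327

2635730327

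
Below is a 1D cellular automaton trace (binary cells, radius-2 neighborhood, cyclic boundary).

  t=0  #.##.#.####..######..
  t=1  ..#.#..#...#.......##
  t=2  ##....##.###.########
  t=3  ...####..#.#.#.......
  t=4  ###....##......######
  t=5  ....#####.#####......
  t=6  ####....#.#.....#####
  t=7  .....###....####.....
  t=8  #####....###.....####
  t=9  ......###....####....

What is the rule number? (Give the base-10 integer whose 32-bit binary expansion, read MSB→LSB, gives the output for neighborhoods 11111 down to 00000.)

  #####|.  b31=0 t=0,i=15
  ####.|.  b30=0 t=0,i=9
  ###.#|#  b29=1 t=2,i=11
  ###..|.  b28=0 t=0,i=10
  ##.##|.  b27=0 t=2,i=8
  ##.#.|#  b26=1 t=0,i=4
  ##..#|#  b25=1 t=0,i=11
  ##...|.  b24=0 t=2,i=2
  #.###|#  b23=1 t=0,i=7
  #.##.|#  b22=1 t=0,i=2
  #.#.#|.  b21=0 t=0,i=5
  #.#..|.  b20=0 t=1,i=4
  #..##|.  b19=0 t=0,i=12
  #..#.|#  b18=1 t=0,i=20
  #...#|#  b17=1 t=1,i=9
  #....|#  b16=1 t=1,i=13
  .####|.  b15=0 t=0,i=8
  .###.|.  b14=0 t=2,i=10
  .##.#|.  b13=0 t=0,i=3
  .##..|#  b12=1 t=1,i=20
  .#.##|.  b11=0 t=0,i=1
  .#.#.|.  b10=0 t=1,i=3
  .#..#|.  b9=0 t=1,i=5
  .#...|.  b8=0 t=1,i=8
  ..###|.  b7=0 t=0,i=13
  ..##.|#  b6=1 t=1,i=19
  ..#.#|.  b5=0 t=0,i=0
  ..#..|#  b4=1 t=1,i=7
  ...##|#  b3=1 t=1,i=18
  ...#.|#  b2=1 t=1,i=10
  ....#|#  b1=1 t=1,i=17
  .....|#  b0=1 t=1,i=14
  bits 00100110110001110001000001011111 = 650580063

650580063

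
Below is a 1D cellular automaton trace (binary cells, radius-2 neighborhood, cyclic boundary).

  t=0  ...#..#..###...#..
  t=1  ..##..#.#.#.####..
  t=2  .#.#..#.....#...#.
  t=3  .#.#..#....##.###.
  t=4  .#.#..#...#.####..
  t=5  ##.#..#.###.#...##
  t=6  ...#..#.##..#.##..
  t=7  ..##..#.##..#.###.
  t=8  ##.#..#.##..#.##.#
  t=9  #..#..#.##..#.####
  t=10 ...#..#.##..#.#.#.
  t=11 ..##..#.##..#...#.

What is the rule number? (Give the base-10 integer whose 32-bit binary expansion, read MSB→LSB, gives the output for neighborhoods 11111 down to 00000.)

  [31] ##### => #  t=9,i=16
  [30] ####. => .  t=1,i=14
  [29] ###.# => .  t=5,i=1
  [28] ###.. => .  t=0,i=11
  [27] ##.## => #  t=3,i=13
  [26] ##.#. => .  t=5,i=2
  [25] ##..# => .  t=1,i=4
  [24] ##... => #  t=0,i=12
  [23] #.### => #  t=1,i=12
  [22] #.##. => #  t=6,i=8
  [21] #.#.# => .  t=1,i=8
  [20] #.#.. => #  t=2,i=3
  [19] #..## => #  t=0,i=8
  [18] #..#. => .  t=0,i=5
  [17] #...# => #  t=0,i=13
  [16] #.... => .  t=0,i=17
  [15] .#### => .  t=1,i=13
  [14] .###. => #  t=0,i=10
  [13] .##.# => #  t=3,i=12
  [12] .##.. => #  t=1,i=3
  [11] .#.## => .  t=1,i=11
  [10] .#.#. => .  t=1,i=7
  [9] .#..# => .  t=0,i=4
  [8] .#... => .  t=0,i=16
  [7] ..### => .  t=0,i=9
  [6] ..##. => .  t=1,i=2
  [5] ..#.# => #  t=1,i=6
  [4] ..#.. => #  t=0,i=3
  [3] ...## => #  t=1,i=1
  [2] ...#. => #  t=0,i=2
  [1] ....# => .  t=0,i=1
  [0] ..... => .  t=0,i=0
  bits 10001001110110100111000000111100 = 2312794172

2312794172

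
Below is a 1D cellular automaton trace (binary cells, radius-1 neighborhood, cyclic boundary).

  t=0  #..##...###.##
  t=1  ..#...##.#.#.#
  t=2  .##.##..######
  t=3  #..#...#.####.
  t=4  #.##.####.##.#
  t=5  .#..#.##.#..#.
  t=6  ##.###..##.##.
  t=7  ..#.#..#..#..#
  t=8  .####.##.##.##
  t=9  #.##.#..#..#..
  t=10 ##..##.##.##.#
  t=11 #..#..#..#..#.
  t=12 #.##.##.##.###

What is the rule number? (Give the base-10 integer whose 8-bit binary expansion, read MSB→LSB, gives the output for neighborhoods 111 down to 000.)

167

  [7] ### => #  t=0,i=9
  [6] ##. => .  t=0,i=0
  [5] #.# => #  t=0,i=11
  [4] #.. => .  t=0,i=1
  [3] .## => .  t=0,i=3
  [2] .#. => #  t=1,i=2
  [1] ..# => #  t=0,i=2
  [0] ... => #  t=0,i=6
  bits 10100111 = 167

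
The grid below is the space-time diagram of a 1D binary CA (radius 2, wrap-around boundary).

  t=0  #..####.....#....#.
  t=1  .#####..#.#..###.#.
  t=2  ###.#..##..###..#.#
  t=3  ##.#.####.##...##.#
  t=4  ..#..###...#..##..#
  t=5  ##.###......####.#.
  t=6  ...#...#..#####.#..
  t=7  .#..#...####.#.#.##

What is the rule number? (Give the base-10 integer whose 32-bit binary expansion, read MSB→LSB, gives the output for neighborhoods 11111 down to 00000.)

1150129130

  ##### -> .   bit 31 = 0  t=1,i=3
  ####. -> #   bit 30 = 1  t=0,i=5
  ###.# -> .   bit 29 = 0  t=1,i=15
  ###.. -> .   bit 28 = 0  t=0,i=6
  ##.## -> .   bit 27 = 0  t=3,i=9
  ##.#. -> #   bit 26 = 1  t=1,i=16
  ##..# -> .   bit 25 = 0  t=1,i=6
  ##... -> .   bit 24 = 0  t=0,i=7
  #.### -> #   bit 23 = 1  t=2,i=18
  #.##. -> .   bit 22 = 0  t=3,i=10
  #.#.# -> .   bit 21 = 0  t=3,i=3
  #.#.. -> .   bit 20 = 0  t=0,i=0
  #..## -> #   bit 19 = 1  t=0,i=2
  #..#. -> #   bit 18 = 1  t=1,i=7
  #...# -> .   bit 17 = 0  t=3,i=13
  #.... -> #   bit 16 = 1  t=0,i=8
  .#### -> #   bit 15 = 1  t=0,i=4
  .###. -> .   bit 14 = 0  t=1,i=14
  .##.# -> .   bit 13 = 0  t=3,i=16
  .##.. -> #   bit 12 = 1  t=2,i=8
  .#.## -> .   bit 11 = 0  t=2,i=17
  .#.#. -> .   bit 10 = 0  t=0,i=18
  .#..# -> #   bit 9 = 1  t=0,i=1
  .#... -> #   bit 8 = 1  t=0,i=13
  ..### -> #   bit 7 = 1  t=0,i=3
  ..##. -> #   bit 6 = 1  t=2,i=7
  ..#.# -> #   bit 5 = 1  t=0,i=17
  ..#.. -> .   bit 4 = 0  t=0,i=12
  ...## -> #   bit 3 = 1  t=3,i=14
  ...#. -> .   bit 2 = 0  t=0,i=11
  ....# -> #   bit 1 = 1  t=0,i=10
  ..... -> .   bit 0 = 0  t=0,i=9
  bits 01000100100011011001001111101010 = 1150129130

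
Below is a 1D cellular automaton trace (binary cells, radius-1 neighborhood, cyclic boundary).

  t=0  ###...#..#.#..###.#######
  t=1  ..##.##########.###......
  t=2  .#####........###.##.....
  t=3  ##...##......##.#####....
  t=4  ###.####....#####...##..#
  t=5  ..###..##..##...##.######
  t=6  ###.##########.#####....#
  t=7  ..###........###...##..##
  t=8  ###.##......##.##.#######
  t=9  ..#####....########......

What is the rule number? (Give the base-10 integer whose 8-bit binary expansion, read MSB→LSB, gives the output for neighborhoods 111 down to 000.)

  ###|.  b7=0 t=0,i=0
  ##.|#  b6=1 t=0,i=2
  #.#|#  b5=1 t=0,i=10
  #..|#  b4=1 t=0,i=3
  .##|#  b3=1 t=0,i=14
  .#.|#  b2=1 t=0,i=6
  ..#|#  b1=1 t=0,i=5
  ...|.  b0=0 t=0,i=4
  bits 01111110 = 126

126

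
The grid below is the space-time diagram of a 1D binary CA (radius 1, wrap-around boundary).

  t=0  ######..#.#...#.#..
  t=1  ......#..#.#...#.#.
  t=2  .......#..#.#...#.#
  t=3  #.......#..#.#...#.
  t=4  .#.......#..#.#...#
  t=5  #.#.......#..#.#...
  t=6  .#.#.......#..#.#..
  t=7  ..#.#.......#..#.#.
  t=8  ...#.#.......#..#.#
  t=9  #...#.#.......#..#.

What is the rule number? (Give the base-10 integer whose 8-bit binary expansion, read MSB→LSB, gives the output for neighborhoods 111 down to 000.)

48

  [7] ### => .  t=0,i=1
  [6] ##. => .  t=0,i=5
  [5] #.# => #  t=0,i=9
  [4] #.. => #  t=0,i=6
  [3] .## => .  t=0,i=0
  [2] .#. => .  t=0,i=8
  [1] ..# => .  t=0,i=7
  [0] ... => .  t=0,i=12
  bits 00110000 = 48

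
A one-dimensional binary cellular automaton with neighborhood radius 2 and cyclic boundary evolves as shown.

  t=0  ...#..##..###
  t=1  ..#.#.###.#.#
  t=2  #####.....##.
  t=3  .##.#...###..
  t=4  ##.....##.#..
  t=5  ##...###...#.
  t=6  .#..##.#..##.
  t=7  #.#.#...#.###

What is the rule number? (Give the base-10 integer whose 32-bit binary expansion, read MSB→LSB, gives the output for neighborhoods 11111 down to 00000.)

2451871470

  ##### -> #   bit 31 = 1  t=2,i=2
  ####. -> .   bit 30 = 0  t=2,i=3
  ###.# -> .   bit 29 = 0  t=1,i=8
  ###.. -> #   bit 28 = 1  t=0,i=12
  ##.## -> .   bit 27 = 0  t=2,i=12
  ##.#. -> .   bit 26 = 0  t=1,i=9
  ##..# -> #   bit 25 = 1  t=0,i=8
  ##... -> .   bit 24 = 0  t=0,i=0
  #.### -> .   bit 23 = 0  t=1,i=6
  #.##. -> .   bit 22 = 0  t=5,i=0
  #.#.# -> #   bit 21 = 1  t=1,i=4
  #.#.. -> .   bit 20 = 0  t=1,i=12
  #..## -> .   bit 19 = 0  t=0,i=5
  #..#. -> #   bit 18 = 1  t=1,i=1
  #...# -> .   bit 17 = 0  t=0,i=1
  #.... -> .   bit 16 = 0  t=2,i=6
  .#### -> #   bit 15 = 1  t=2,i=1
  .###. -> .   bit 14 = 0  t=0,i=11
  .##.# -> .   bit 13 = 0  t=2,i=11
  .##.. -> #   bit 12 = 1  t=0,i=7
  .#.## -> .   bit 11 = 0  t=1,i=5
  .#.#. -> #   bit 10 = 1  t=1,i=3
  .#..# -> #   bit 9 = 1  t=0,i=4
  .#... -> .   bit 8 = 0  t=3,i=5
  ..### -> #   bit 7 = 1  t=0,i=10
  ..##. -> #   bit 6 = 1  t=0,i=6
  ..#.# -> #   bit 5 = 1  t=1,i=2
  ..#.. -> .   bit 4 = 0  t=0,i=3
  ...## -> #   bit 3 = 1  t=2,i=9
  ...#. -> #   bit 2 = 1  t=0,i=2
  ....# -> #   bit 1 = 1  t=2,i=8
  ..... -> .   bit 0 = 0  t=2,i=7
  bits 10010010001001001001011011101110 = 2451871470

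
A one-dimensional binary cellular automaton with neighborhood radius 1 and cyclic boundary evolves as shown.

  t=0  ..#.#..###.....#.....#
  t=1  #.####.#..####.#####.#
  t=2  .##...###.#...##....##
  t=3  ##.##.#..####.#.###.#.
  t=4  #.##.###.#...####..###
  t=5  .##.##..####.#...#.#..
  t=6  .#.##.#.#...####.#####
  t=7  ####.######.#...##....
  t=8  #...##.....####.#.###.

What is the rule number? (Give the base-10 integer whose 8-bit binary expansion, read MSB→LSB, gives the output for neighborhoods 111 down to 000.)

  nb ###: next=.  (t=0,i=8, bit7=0)
  nb ##.: next=.  (t=0,i=9, bit6=0)
  nb #.#: next=#  (t=0,i=3, bit5=1)
  nb #..: next=#  (t=0,i=0, bit4=1)
  nb .##: next=#  (t=0,i=7, bit3=1)
  nb .#.: next=#  (t=0,i=2, bit2=1)
  nb ..#: next=.  (t=0,i=1, bit1=0)
  nb ...: next=#  (t=0,i=11, bit0=1)
  bits 00111101 = 61

61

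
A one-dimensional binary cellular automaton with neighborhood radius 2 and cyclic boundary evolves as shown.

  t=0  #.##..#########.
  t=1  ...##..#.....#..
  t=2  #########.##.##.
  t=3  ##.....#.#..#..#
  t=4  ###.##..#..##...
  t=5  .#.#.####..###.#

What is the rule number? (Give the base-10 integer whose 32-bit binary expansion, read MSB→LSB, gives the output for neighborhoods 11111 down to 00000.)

  #####|.  b31=0 t=0,i=8
  ####.|#  b30=1 t=0,i=13
  ###.#|.  b29=0 t=0,i=14
  ###..|#  b28=1 t=3,i=1
  ##.##|#  b27=1 t=2,i=9
  ##.#.|.  b26=0 t=0,i=15
  ##..#|#  b25=1 t=0,i=4
  ##...|#  b24=1 t=3,i=2
  #.###|#  b23=1 t=2,i=0
  #.##.|.  b22=0 t=0,i=2
  #.#.#|.  b21=0 t=0,i=0
  #.#..|.  b20=0 t=3,i=9
  #..##|.  b19=0 t=0,i=5
  #..#.|#  b18=1 t=1,i=6
  #...#|.  b17=0 t=4,i=14
  #....|.  b16=0 t=1,i=9
  .####|#  b15=1 t=0,i=7
  .###.|#  b14=1 t=3,i=0
  .##.#|.  b13=0 t=2,i=11
  .##..|#  b12=1 t=0,i=3
  .#.##|.  b11=0 t=0,i=1
  .#.#.|#  b10=1 t=3,i=8
  .#..#|.  b9=0 t=3,i=10
  .#...|#  b8=1 t=1,i=8
  ..###|.  b7=0 t=0,i=6
  ..##.|#  b6=1 t=1,i=3
  ..#.#|.  b5=0 t=3,i=7
  ..#..|#  b4=1 t=1,i=7
  ...##|#  b3=1 t=1,i=2
  ...#.|.  b2=0 t=1,i=12
  ....#|#  b1=1 t=1,i=1
  .....|#  b0=1 t=1,i=0
  bits 01011011100001001101010101011011 = 1535432027

1535432027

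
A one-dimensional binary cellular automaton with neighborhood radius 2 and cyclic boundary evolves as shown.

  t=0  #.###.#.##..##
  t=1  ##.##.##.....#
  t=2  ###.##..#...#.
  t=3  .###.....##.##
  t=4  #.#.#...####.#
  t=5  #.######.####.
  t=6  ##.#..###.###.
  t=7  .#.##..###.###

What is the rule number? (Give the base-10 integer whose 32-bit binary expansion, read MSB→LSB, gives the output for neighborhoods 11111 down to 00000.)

1764945768

  ##### -> .   bit 31 = 0  t=5,i=4
  ####. -> #   bit 30 = 1  t=4,i=10
  ###.# -> #   bit 29 = 1  t=0,i=0
  ###.. -> .   bit 28 = 0  t=3,i=3
  ##.## -> #   bit 27 = 1  t=0,i=1
  ##.#. -> .   bit 26 = 0  t=0,i=5
  ##..# -> .   bit 25 = 0  t=0,i=10
  ##... -> #   bit 24 = 1  t=1,i=8
  #.### -> .   bit 23 = 0  t=0,i=2
  #.##. -> .   bit 22 = 0  t=0,i=8
  #.#.# -> #   bit 21 = 1  t=0,i=6
  #.#.. -> #   bit 20 = 1  t=4,i=4
  #..## -> .   bit 19 = 0  t=0,i=11
  #..#. -> .   bit 18 = 0  t=2,i=7
  #...# -> #   bit 17 = 1  t=2,i=10
  #.... -> .   bit 16 = 0  t=1,i=9
  .#### -> #   bit 15 = 1  t=4,i=9
  .###. -> #   bit 14 = 1  t=0,i=3
  .##.# -> #   bit 13 = 1  t=1,i=4
  .##.. -> .   bit 12 = 0  t=0,i=9
  .#.## -> #   bit 11 = 1  t=0,i=7
  .#.#. -> #   bit 10 = 1  t=4,i=3
  .#..# -> #   bit 9 = 1  t=6,i=4
  .#... -> #   bit 8 = 1  t=2,i=9
  ..### -> .   bit 7 = 0  t=0,i=12
  ..##. -> #   bit 6 = 1  t=3,i=9
  ..#.# -> #   bit 5 = 1  t=2,i=12
  ..#.. -> .   bit 4 = 0  t=2,i=8
  ...## -> #   bit 3 = 1  t=1,i=12
  ...#. -> .   bit 2 = 0  t=2,i=11
  ....# -> .   bit 1 = 0  t=1,i=11
  ..... -> .   bit 0 = 0  t=1,i=10
  bits 01101001001100101110111101101000 = 1764945768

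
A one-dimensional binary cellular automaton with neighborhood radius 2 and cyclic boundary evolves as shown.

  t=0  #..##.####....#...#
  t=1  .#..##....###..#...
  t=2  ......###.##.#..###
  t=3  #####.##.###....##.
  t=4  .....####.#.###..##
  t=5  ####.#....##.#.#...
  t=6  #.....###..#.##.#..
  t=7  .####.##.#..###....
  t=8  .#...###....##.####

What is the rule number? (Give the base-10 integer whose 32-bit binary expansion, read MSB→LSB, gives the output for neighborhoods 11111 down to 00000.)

  [31] ##### => .  t=3,i=2
  [30] ####. => .  t=0,i=8
  [29] ###.# => .  t=2,i=8
  [28] ###.. => .  t=0,i=9
  [27] ##.## => #  t=0,i=5
  [26] ##.#. => .  t=2,i=12
  [25] ##..# => #  t=0,i=1
  [24] ##... => #  t=0,i=10
  [23] #.### => .  t=0,i=6
  [22] #.##. => #  t=2,i=10
  [21] #.#.# => #  t=4,i=10
  [20] #.#.. => .  t=2,i=13
  [19] #..## => .  t=0,i=2
  [18] #..#. => .  t=1,i=14
  [17] #...# => .  t=0,i=16
  [16] #.... => #  t=0,i=11
  [15] .#### => .  t=0,i=7
  [14] .###. => #  t=1,i=11
  [13] .##.# => #  t=0,i=4
  [12] .##.. => .  t=0,i=0
  [11] .#.## => #  t=4,i=11
  [10] .#.#. => #  t=5,i=14
  [9] .#..# => .  t=1,i=2
  [8] .#... => #  t=0,i=15
  [7] ..### => #  t=1,i=10
  [6] ..##. => .  t=0,i=3
  [5] ..#.# => .  t=6,i=11
  [4] ..#.. => .  t=0,i=14
  [3] ...## => .  t=0,i=17
  [2] ...#. => .  t=0,i=13
  [1] ....# => #  t=0,i=12
  [0] ..... => #  t=2,i=2
  bits 00001011011000010110110110000011 = 190934403

190934403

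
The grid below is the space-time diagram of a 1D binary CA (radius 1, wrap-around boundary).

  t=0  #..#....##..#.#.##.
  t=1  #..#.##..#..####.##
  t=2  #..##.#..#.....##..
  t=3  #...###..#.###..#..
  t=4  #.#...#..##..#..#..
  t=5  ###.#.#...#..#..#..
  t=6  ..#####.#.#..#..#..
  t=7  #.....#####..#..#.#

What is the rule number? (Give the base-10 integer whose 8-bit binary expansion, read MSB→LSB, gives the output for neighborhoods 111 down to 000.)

  ### -> .   bit 7 = 0  t=1,i=13
  ##. -> #   bit 6 = 1  t=0,i=9
  #.# -> #   bit 5 = 1  t=0,i=13
  #.. -> .   bit 4 = 0  t=0,i=1
  .## -> .   bit 3 = 0  t=0,i=8
  .#. -> #   bit 2 = 1  t=0,i=0
  ..# -> .   bit 1 = 0  t=0,i=2
  ... -> #   bit 0 = 1  t=0,i=5
  bits 01100101 = 101

101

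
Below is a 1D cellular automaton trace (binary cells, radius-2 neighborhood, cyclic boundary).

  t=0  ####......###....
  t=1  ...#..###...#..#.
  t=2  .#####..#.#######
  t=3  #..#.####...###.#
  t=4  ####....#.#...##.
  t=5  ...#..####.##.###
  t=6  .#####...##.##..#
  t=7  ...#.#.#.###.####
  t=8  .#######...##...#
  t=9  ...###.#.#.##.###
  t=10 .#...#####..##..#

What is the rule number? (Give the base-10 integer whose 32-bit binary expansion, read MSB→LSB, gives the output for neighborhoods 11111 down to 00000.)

3190699895

  nb #####: next=#  (t=2,i=3, bit31=1)
  nb ####.: next=.  (t=0,i=2, bit30=0)
  nb ###.#: next=#  (t=2,i=16, bit29=1)
  nb ###..: next=#  (t=0,i=3, bit28=1)
  nb ##.##: next=#  (t=2,i=0, bit27=1)
  nb ##.#.: next=#  (t=9,i=6, bit26=1)
  nb ##..#: next=#  (t=2,i=6, bit25=1)
  nb ##...: next=.  (t=0,i=4, bit24=0)
  nb #.###: next=.  (t=2,i=1, bit23=0)
  nb #.##.: next=.  (t=3,i=16, bit22=0)
  nb #.#.#: next=#  (t=7,i=5, bit21=1)
  nb #.#..: next=.  (t=4,i=10, bit20=0)
  nb #..##: next=#  (t=1,i=5, bit19=1)
  nb #..#.: next=#  (t=1,i=14, bit18=1)
  nb #...#: next=#  (t=1,i=10, bit17=1)
  nb #....: next=.  (t=0,i=5, bit16=0)
  nb .####: next=.  (t=0,i=1, bit15=0)
  nb .###.: next=.  (t=0,i=11, bit14=0)
  nb .##.#: next=#  (t=4,i=15, bit13=1)
  nb .##..: next=#  (t=3,i=0, bit12=1)
  nb .#.##: next=.  (t=2,i=9, bit11=0)
  nb .#.#.: next=#  (t=4,i=9, bit10=1)
  nb .#..#: next=#  (t=1,i=4, bit9=1)
  nb .#...: next=#  (t=1,i=16, bit8=1)
  nb ..###: next=.  (t=0,i=0, bit7=0)
  nb ..##.: next=#  (t=4,i=14, bit6=1)
  nb ..#.#: next=#  (t=2,i=8, bit5=1)
  nb ..#..: next=#  (t=1,i=3, bit4=1)
  nb ...##: next=.  (t=0,i=9, bit3=0)
  nb ...#.: next=#  (t=1,i=2, bit2=1)
  nb ....#: next=#  (t=0,i=8, bit1=1)
  nb .....: next=#  (t=0,i=6, bit0=1)
  bits 10111110001011100011011101110111 = 3190699895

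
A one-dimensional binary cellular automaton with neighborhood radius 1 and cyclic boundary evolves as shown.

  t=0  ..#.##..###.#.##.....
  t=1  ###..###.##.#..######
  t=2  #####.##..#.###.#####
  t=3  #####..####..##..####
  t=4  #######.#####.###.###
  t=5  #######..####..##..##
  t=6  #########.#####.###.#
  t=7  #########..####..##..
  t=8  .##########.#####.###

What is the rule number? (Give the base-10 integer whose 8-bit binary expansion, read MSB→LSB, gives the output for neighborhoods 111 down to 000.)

  ### -> #   bit 7 = 1  t=0,i=9
  ##. -> #   bit 6 = 1  t=0,i=5
  #.# -> .   bit 5 = 0  t=0,i=3
  #.. -> #   bit 4 = 1  t=0,i=6
  .## -> .   bit 3 = 0  t=0,i=4
  .#. -> #   bit 2 = 1  t=0,i=2
  ..# -> #   bit 1 = 1  t=0,i=1
  ... -> #   bit 0 = 1  t=0,i=0
  bits 11010111 = 215

215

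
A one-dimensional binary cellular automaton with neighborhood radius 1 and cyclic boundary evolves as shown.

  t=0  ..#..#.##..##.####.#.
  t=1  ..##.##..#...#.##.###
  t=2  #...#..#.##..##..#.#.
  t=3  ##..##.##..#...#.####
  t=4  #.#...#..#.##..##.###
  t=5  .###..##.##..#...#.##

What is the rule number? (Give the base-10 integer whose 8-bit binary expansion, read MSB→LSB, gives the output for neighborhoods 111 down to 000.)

  nb ###: next=#  (t=0,i=15, bit7=1)
  nb ##.: next=.  (t=0,i=8, bit6=0)
  nb #.#: next=#  (t=0,i=6, bit5=1)
  nb #..: next=#  (t=0,i=3, bit4=1)
  nb .##: next=.  (t=0,i=7, bit3=0)
  nb .#.: next=#  (t=0,i=2, bit2=1)
  nb ..#: next=.  (t=0,i=1, bit1=0)
  nb ...: next=.  (t=0,i=0, bit0=0)
  bits 10110100 = 180

180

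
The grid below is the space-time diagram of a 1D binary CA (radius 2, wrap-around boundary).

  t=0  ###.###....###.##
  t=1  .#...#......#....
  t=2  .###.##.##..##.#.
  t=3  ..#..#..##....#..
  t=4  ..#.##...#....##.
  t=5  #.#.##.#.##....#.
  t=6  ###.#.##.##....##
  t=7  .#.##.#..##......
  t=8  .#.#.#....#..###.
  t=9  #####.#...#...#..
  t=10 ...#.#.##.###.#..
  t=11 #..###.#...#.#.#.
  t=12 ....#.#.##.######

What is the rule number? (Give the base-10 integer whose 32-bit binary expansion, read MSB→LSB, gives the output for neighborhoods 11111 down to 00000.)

1147557169

  nb #####: next=.  (t=0,i=0, bit31=0)
  nb ####.: next=#  (t=0,i=1, bit30=1)
  nb ###.#: next=.  (t=0,i=2, bit29=0)
  nb ###..: next=.  (t=0,i=6, bit28=0)
  nb ##.##: next=.  (t=0,i=3, bit27=0)
  nb ##.#.: next=#  (t=2,i=14, bit26=1)
  nb ##..#: next=.  (t=2,i=10, bit25=0)
  nb ##...: next=.  (t=0,i=7, bit24=0)
  nb #.###: next=.  (t=0,i=4, bit23=0)
  nb #.##.: next=#  (t=2,i=5, bit22=1)
  nb #.#.#: next=#  (t=5,i=0, bit21=1)
  nb #.#..: next=.  (t=2,i=15, bit20=0)
  nb #..##: next=.  (t=2,i=0, bit19=0)
  nb #..#.: next=#  (t=3,i=4, bit18=1)
  nb #...#: next=#  (t=1,i=3, bit17=1)
  nb #....: next=.  (t=0,i=8, bit16=0)
  nb .####: next=.  (t=0,i=16, bit15=0)
  nb .###.: next=#  (t=0,i=5, bit14=1)
  nb .##.#: next=.  (t=2,i=6, bit13=0)
  nb .##..: next=#  (t=2,i=9, bit12=1)
  nb .#.##: next=.  (t=4,i=3, bit11=0)
  nb .#.#.: next=#  (t=5,i=1, bit10=1)
  nb .#..#: next=.  (t=2,i=16, bit9=0)
  nb .#...: next=#  (t=1,i=2, bit8=1)
  nb ..###: next=.  (t=0,i=11, bit7=0)
  nb ..##.: next=.  (t=2,i=12, bit6=0)
  nb ..#.#: next=#  (t=4,i=2, bit5=1)
  nb ..#..: next=#  (t=1,i=1, bit4=1)
  nb ...##: next=.  (t=0,i=10, bit3=0)
  nb ...#.: next=.  (t=1,i=0, bit2=0)
  nb ....#: next=.  (t=0,i=9, bit1=0)
  nb .....: next=#  (t=1,i=8, bit0=1)
  bits 01000100011001100101010100110001 = 1147557169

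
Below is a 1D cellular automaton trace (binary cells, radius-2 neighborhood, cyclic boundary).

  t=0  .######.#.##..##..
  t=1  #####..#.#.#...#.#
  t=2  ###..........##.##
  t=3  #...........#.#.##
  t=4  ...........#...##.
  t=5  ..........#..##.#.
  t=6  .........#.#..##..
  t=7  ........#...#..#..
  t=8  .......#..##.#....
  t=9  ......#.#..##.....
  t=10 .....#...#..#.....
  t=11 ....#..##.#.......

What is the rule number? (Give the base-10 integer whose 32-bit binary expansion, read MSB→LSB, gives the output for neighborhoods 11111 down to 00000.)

2223159948

  nb #####: next=#  (t=0,i=3, bit31=1)
  nb ####.: next=.  (t=0,i=5, bit30=0)
  nb ###.#: next=.  (t=0,i=6, bit29=0)
  nb ###..: next=.  (t=1,i=4, bit28=0)
  nb ##.##: next=.  (t=2,i=15, bit27=0)
  nb ##.#.: next=#  (t=0,i=7, bit26=1)
  nb ##..#: next=.  (t=0,i=12, bit25=0)
  nb ##...: next=.  (t=0,i=16, bit24=0)
  nb #.###: next=#  (t=1,i=17, bit23=1)
  nb #.##.: next=.  (t=0,i=10, bit22=0)
  nb #.#.#: next=.  (t=0,i=8, bit21=0)
  nb #.#..: next=.  (t=1,i=11, bit20=0)
  nb #..##: next=.  (t=0,i=13, bit19=0)
  nb #..#.: next=.  (t=1,i=6, bit18=0)
  nb #...#: next=#  (t=0,i=17, bit17=1)
  nb #....: next=.  (t=2,i=4, bit16=0)
  nb .####: next=#  (t=0,i=2, bit15=1)
  nb .###.: next=.  (t=3,i=17, bit14=0)
  nb .##.#: next=#  (t=2,i=14, bit13=1)
  nb .##..: next=#  (t=0,i=11, bit12=1)
  nb .#.##: next=#  (t=0,i=9, bit11=1)
  nb .#.#.: next=.  (t=1,i=8, bit10=0)
  nb .#..#: next=#  (t=5,i=11, bit9=1)
  nb .#...: next=.  (t=1,i=12, bit8=0)
  nb ..###: next=#  (t=0,i=1, bit7=1)
  nb ..##.: next=.  (t=0,i=14, bit6=0)
  nb ..#.#: next=.  (t=1,i=7, bit5=0)
  nb ..#..: next=.  (t=4,i=11, bit4=0)
  nb ...##: next=#  (t=0,i=0, bit3=1)
  nb ...#.: next=#  (t=1,i=14, bit2=1)
  nb ....#: next=.  (t=2,i=11, bit1=0)
  nb .....: next=.  (t=2,i=5, bit0=0)
  bits 10000100100000101011101010001100 = 2223159948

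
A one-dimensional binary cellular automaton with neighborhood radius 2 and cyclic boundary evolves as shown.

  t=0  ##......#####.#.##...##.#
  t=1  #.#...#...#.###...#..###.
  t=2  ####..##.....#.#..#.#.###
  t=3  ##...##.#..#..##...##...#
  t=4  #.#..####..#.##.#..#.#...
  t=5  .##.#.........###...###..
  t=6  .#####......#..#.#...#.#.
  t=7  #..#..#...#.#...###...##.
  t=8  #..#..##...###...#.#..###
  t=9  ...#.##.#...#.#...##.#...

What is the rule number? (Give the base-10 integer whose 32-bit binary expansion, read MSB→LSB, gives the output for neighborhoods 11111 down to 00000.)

  nb #####: next=#  (t=0,i=10, bit31=1)
  nb ####.: next=.  (t=0,i=11, bit30=0)
  nb ###.#: next=#  (t=0,i=12, bit29=1)
  nb ###..: next=.  (t=0,i=1, bit28=0)
  nb ##.##: next=#  (t=0,i=23, bit27=1)
  nb ##.#.: next=#  (t=0,i=13, bit26=1)
  nb ##..#: next=.  (t=2,i=4, bit25=0)
  nb ##...: next=#  (t=0,i=2, bit24=1)
  nb #.###: next=.  (t=0,i=24, bit23=0)
  nb #.##.: next=.  (t=0,i=16, bit22=0)
  nb #.#.#: next=#  (t=0,i=14, bit21=1)
  nb #.#..: next=#  (t=1,i=2, bit20=1)
  nb #..##: next=#  (t=1,i=20, bit19=1)
  nb #..#.: next=.  (t=2,i=17, bit18=0)
  nb #...#: next=.  (t=0,i=19, bit17=0)
  nb #....: next=.  (t=0,i=3, bit16=0)
  nb .####: next=.  (t=0,i=9, bit15=0)
  nb .###.: next=#  (t=0,i=0, bit14=1)
  nb .##.#: next=#  (t=0,i=22, bit13=1)
  nb .##..: next=.  (t=0,i=17, bit12=0)
  nb .#.##: next=.  (t=0,i=15, bit11=0)
  nb .#.#.: next=#  (t=1,i=1, bit10=1)
  nb .#..#: next=.  (t=1,i=19, bit9=0)
  nb .#...: next=#  (t=1,i=3, bit8=1)
  nb ..###: next=.  (t=0,i=8, bit7=0)
  nb ..##.: next=#  (t=0,i=21, bit6=1)
  nb ..#.#: next=.  (t=1,i=10, bit5=0)
  nb ..#..: next=#  (t=1,i=6, bit4=1)
  nb ...##: next=.  (t=0,i=7, bit3=0)
  nb ...#.: next=.  (t=1,i=5, bit2=0)
  nb ....#: next=#  (t=0,i=6, bit1=1)
  nb .....: next=.  (t=0,i=4, bit0=0)
  bits 10101101001110000110010101010010 = 2906154322

2906154322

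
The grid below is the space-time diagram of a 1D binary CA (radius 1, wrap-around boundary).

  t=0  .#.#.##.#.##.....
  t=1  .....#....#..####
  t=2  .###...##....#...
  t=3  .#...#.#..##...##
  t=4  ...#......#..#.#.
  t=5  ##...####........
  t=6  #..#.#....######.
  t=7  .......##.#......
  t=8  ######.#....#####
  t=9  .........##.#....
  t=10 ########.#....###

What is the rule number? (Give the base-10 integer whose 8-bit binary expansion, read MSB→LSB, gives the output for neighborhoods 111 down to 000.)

9

  ### -> .   bit 7 = 0  t=1,i=14
  ##. -> .   bit 6 = 0  t=0,i=6
  #.# -> .   bit 5 = 0  t=0,i=2
  #.. -> .   bit 4 = 0  t=0,i=12
  .## -> #   bit 3 = 1  t=0,i=5
  .#. -> .   bit 2 = 0  t=0,i=1
  ..# -> .   bit 1 = 0  t=0,i=0
  ... -> #   bit 0 = 1  t=0,i=13
  bits 00001001 = 9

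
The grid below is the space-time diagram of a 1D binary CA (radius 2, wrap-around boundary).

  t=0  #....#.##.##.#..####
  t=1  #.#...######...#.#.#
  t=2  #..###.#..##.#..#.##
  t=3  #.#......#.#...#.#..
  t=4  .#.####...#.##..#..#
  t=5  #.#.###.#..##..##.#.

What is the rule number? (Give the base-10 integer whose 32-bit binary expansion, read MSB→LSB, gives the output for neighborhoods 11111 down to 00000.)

  #####|.  b31=0 t=0,i=18
  ####.|#  b30=1 t=0,i=19
  ###.#|.  b29=0 t=2,i=5
  ###..|#  b28=1 t=0,i=0
  ##.##|#  b27=1 t=0,i=9
  ##.#.|.  b26=0 t=0,i=12
  ##..#|.  b25=0 t=2,i=1
  ##...|.  b24=0 t=0,i=1
  #.###|.  b23=0 t=2,i=18
  #.##.|#  b22=1 t=0,i=7
  #.#.#|.  b21=0 t=1,i=17
  #.#..|.  b20=0 t=0,i=13
  #..##|#  b19=1 t=0,i=15
  #..#.|#  b18=1 t=2,i=15
  #...#|#  b17=1 t=1,i=4
  #....|#  b16=1 t=0,i=2
  .####|#  b15=1 t=0,i=17
  .###.|.  b14=0 t=2,i=4
  .##.#|#  b13=1 t=0,i=8
  .##..|.  b12=0 t=4,i=13
  .#.##|#  b11=1 t=0,i=6
  .#.#.|#  b10=1 t=1,i=16
  .#..#|.  b9=0 t=0,i=14
  .#...|#  b8=1 t=1,i=3
  ..###|.  b7=0 t=0,i=16
  ..##.|.  b6=0 t=2,i=10
  ..#.#|.  b5=0 t=0,i=5
  ..#..|#  b4=1 t=4,i=16
  ...##|#  b3=1 t=1,i=5
  ...#.|.  b2=0 t=0,i=4
  ....#|.  b1=0 t=0,i=3
  .....|#  b0=1 t=3,i=5
  bits 01011000010011111010110100011001 = 1481616665

1481616665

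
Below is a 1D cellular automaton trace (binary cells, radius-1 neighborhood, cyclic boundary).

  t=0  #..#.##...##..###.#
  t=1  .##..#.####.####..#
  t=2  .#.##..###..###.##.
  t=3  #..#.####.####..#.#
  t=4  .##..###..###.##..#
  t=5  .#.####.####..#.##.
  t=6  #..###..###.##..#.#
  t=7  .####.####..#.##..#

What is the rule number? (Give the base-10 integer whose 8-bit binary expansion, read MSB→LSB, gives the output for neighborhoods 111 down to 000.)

155

  nb ###: next=#  (t=0,i=15, bit7=1)
  nb ##.: next=.  (t=0,i=0, bit6=0)
  nb #.#: next=.  (t=0,i=4, bit5=0)
  nb #..: next=#  (t=0,i=1, bit4=1)
  nb .##: next=#  (t=0,i=5, bit3=1)
  nb .#.: next=.  (t=0,i=3, bit2=0)
  nb ..#: next=#  (t=0,i=2, bit1=1)
  nb ...: next=#  (t=0,i=8, bit0=1)
  bits 10011011 = 155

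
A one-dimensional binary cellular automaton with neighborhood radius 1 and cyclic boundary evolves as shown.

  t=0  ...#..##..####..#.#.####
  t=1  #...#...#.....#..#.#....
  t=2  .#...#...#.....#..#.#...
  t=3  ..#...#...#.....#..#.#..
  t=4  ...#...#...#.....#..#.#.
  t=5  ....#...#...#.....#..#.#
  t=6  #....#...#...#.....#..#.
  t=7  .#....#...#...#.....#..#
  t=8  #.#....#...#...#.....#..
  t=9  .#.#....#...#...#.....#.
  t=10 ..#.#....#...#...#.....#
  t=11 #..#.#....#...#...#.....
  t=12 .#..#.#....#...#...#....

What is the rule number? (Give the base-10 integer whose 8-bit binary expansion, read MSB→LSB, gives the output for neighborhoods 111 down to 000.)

48

  nb ###: next=.  (t=0,i=11, bit7=0)
  nb ##.: next=.  (t=0,i=7, bit6=0)
  nb #.#: next=#  (t=0,i=17, bit5=1)
  nb #..: next=#  (t=0,i=0, bit4=1)
  nb .##: next=.  (t=0,i=6, bit3=0)
  nb .#.: next=.  (t=0,i=3, bit2=0)
  nb ..#: next=.  (t=0,i=2, bit1=0)
  nb ...: next=.  (t=0,i=1, bit0=0)
  bits 00110000 = 48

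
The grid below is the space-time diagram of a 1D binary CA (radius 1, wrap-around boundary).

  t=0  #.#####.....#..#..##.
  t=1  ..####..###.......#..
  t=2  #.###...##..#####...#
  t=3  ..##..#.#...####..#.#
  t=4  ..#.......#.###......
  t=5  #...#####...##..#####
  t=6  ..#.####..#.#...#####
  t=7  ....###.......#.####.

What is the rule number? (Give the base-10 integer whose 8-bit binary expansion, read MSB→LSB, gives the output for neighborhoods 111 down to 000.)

  [7] ### => #  t=0,i=3
  [6] ##. => .  t=0,i=6
  [5] #.# => .  t=0,i=1
  [4] #.. => .  t=0,i=7
  [3] .## => #  t=0,i=2
  [2] .#. => .  t=0,i=0
  [1] ..# => .  t=0,i=11
  [0] ... => #  t=0,i=8
  bits 10001001 = 137

137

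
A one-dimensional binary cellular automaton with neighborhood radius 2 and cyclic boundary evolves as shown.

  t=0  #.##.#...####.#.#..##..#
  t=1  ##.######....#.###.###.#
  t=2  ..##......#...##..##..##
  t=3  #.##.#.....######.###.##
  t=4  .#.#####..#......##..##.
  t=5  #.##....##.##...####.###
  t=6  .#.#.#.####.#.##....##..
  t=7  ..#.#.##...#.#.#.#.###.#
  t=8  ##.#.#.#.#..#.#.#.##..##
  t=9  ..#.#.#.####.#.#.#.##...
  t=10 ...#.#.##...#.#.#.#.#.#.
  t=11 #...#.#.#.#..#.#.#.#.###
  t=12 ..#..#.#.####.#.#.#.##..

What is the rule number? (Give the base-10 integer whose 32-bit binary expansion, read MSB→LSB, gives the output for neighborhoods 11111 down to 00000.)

  #####|.  b31=0 t=1,i=5
  ####.|.  b30=0 t=0,i=11
  ###.#|.  b29=0 t=0,i=12
  ###..|.  b28=0 t=1,i=8
  ##.##|#  b27=1 t=0,i=1
  ##.#.|#  b26=1 t=0,i=4
  ##..#|#  b25=1 t=0,i=21
  ##...|.  b24=0 t=1,i=9
  #.###|#  b23=1 t=1,i=3
  #.##.|.  b22=0 t=0,i=2
  #.#.#|.  b21=0 t=0,i=14
  #.#..|#  b20=1 t=0,i=5
  #..##|.  b19=0 t=0,i=18
  #..#.|#  b18=1 t=4,i=0
  #...#|#  b17=1 t=0,i=7
  #....|#  b16=1 t=1,i=10
  .####|.  b15=0 t=0,i=10
  .###.|.  b14=0 t=1,i=0
  .##.#|#  b13=1 t=0,i=0
  .##..|#  b12=1 t=0,i=20
  .#.##|#  b11=1 t=1,i=14
  .#.#.|#  b10=1 t=0,i=15
  .#..#|#  b9=1 t=0,i=17
  .#...|#  b8=1 t=0,i=6
  ..###|.  b7=0 t=0,i=9
  ..##.|#  b6=1 t=0,i=19
  ..#.#|.  b5=0 t=1,i=13
  ..#..|.  b4=0 t=2,i=10
  ...##|#  b3=1 t=0,i=8
  ...#.|.  b2=0 t=1,i=12
  ....#|.  b1=0 t=1,i=11
  .....|.  b0=0 t=2,i=6
  bits 00001110100101110011111101001000 = 244793160

244793160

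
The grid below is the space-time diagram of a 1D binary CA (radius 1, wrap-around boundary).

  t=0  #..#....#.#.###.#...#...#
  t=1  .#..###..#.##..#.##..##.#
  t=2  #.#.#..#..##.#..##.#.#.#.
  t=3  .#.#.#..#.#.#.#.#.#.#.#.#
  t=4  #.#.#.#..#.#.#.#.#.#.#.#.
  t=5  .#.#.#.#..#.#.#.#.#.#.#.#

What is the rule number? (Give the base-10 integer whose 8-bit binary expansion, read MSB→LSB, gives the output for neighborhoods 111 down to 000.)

57

  ###|.  b7=0 t=0,i=13
  ##.|.  b6=0 t=0,i=0
  #.#|#  b5=1 t=0,i=9
  #..|#  b4=1 t=0,i=1
  .##|#  b3=1 t=0,i=12
  .#.|.  b2=0 t=0,i=3
  ..#|.  b1=0 t=0,i=2
  ...|#  b0=1 t=0,i=5
  bits 00111001 = 57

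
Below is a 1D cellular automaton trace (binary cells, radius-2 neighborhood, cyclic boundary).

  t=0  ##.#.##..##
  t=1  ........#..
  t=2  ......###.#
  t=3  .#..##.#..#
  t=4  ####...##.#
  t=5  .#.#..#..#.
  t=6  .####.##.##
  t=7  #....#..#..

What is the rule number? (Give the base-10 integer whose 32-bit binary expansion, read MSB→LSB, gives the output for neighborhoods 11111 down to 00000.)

2551793214

  [31] ##### => #  t=4,i=1
  [30] ####. => .  t=0,i=0
  [29] ###.# => .  t=0,i=1
  [28] ###.. => #  t=4,i=3
  [27] ##.## => #  t=4,i=9
  [26] ##.#. => .  t=0,i=2
  [25] ##..# => .  t=0,i=7
  [24] ##... => .  t=4,i=4
  [23] #.### => .  t=4,i=10
  [22] #.##. => .  t=0,i=5
  [21] #.#.# => .  t=0,i=3
  [20] #.#.. => #  t=2,i=10
  [19] #..## => #  t=0,i=8
  [18] #..#. => .  t=3,i=9
  [17] #...# => .  t=4,i=5
  [16] #.... => #  t=1,i=10
  [15] .#### => .  t=0,i=10
  [14] .###. => #  t=2,i=7
  [13] .##.# => .  t=3,i=5
  [12] .##.. => .  t=0,i=6
  [11] .#.## => .  t=0,i=4
  [10] .#.#. => #  t=3,i=0
  [9] .#..# => #  t=3,i=2
  [8] .#... => .  t=1,i=9
  [7] ..### => .  t=0,i=9
  [6] ..##. => .  t=3,i=4
  [5] ..#.# => #  t=3,i=10
  [4] ..#.. => #  t=1,i=8
  [3] ...## => #  t=2,i=5
  [2] ...#. => #  t=1,i=7
  [1] ....# => #  t=1,i=6
  [0] ..... => .  t=1,i=0
  bits 10011000000110010100011000111110 = 2551793214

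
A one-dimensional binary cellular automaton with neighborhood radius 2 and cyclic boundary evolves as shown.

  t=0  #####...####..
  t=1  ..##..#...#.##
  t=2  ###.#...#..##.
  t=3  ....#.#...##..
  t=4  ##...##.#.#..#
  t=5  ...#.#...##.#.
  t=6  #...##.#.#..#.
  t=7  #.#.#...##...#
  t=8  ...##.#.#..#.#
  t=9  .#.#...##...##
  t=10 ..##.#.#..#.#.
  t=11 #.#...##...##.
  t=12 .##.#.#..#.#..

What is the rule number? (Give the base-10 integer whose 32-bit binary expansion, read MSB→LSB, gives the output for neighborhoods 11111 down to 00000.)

  nb #####: next=#  (t=0,i=2, bit31=1)
  nb ####.: next=#  (t=0,i=3, bit30=1)
  nb ###.#: next=.  (t=2,i=2, bit29=0)
  nb ###..: next=.  (t=0,i=4, bit28=0)
  nb ##.##: next=.  (t=2,i=13, bit27=0)
  nb ##.#.: next=.  (t=2,i=3, bit26=0)
  nb ##..#: next=#  (t=0,i=12, bit25=1)
  nb ##...: next=.  (t=0,i=5, bit24=0)
  nb #.###: next=.  (t=2,i=0, bit23=0)
  nb #.##.: next=#  (t=1,i=12, bit22=1)
  nb #.#.#: next=.  (t=4,i=8, bit21=0)
  nb #.#..: next=#  (t=2,i=4, bit20=1)
  nb #..##: next=#  (t=0,i=13, bit19=1)
  nb #..#.: next=.  (t=1,i=5, bit18=0)
  nb #...#: next=#  (t=0,i=6, bit17=1)
  nb #....: next=#  (t=3,i=13, bit16=1)
  nb .####: next=.  (t=0,i=1, bit15=0)
  nb .###.: next=.  (t=2,i=1, bit14=0)
  nb .##.#: next=.  (t=2,i=12, bit13=0)
  nb .##..: next=.  (t=1,i=3, bit12=0)
  nb .#.##: next=#  (t=1,i=11, bit11=1)
  nb .#.#.: next=#  (t=3,i=5, bit10=1)
  nb .#..#: next=.  (t=2,i=9, bit9=0)
  nb .#...: next=.  (t=1,i=7, bit8=0)
  nb ..###: next=.  (t=0,i=0, bit7=0)
  nb ..##.: next=#  (t=1,i=2, bit6=1)
  nb ..#.#: next=.  (t=1,i=10, bit5=0)
  nb ..#..: next=.  (t=1,i=6, bit4=0)
  nb ...##: next=.  (t=0,i=7, bit3=0)
  nb ...#.: next=.  (t=1,i=9, bit2=0)
  nb ....#: next=.  (t=3,i=2, bit1=0)
  nb .....: next=#  (t=3,i=0, bit0=1)
  bits 11000010010110110000110001000001 = 3260746817

3260746817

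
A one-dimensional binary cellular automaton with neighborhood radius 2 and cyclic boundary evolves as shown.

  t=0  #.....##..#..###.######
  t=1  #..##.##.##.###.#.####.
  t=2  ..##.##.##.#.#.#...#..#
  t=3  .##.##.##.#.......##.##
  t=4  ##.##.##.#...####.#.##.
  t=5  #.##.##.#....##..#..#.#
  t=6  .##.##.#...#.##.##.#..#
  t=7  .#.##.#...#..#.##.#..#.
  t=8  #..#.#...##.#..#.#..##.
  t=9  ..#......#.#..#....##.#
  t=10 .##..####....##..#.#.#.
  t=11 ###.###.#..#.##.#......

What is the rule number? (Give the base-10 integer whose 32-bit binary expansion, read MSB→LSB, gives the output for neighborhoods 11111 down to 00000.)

  nb #####: next=#  (t=0,i=19, bit31=1)
  nb ####.: next=.  (t=0,i=22, bit30=0)
  nb ###.#: next=.  (t=0,i=15, bit29=0)
  nb ###..: next=#  (t=0,i=0, bit28=1)
  nb ##.##: next=#  (t=0,i=16, bit27=1)
  nb ##.#.: next=#  (t=1,i=15, bit26=1)
  nb ##..#: next=.  (t=0,i=8, bit25=0)
  nb ##...: next=.  (t=0,i=1, bit24=0)
  nb #.###: next=.  (t=0,i=17, bit23=0)
  nb #.##.: next=#  (t=1,i=6, bit22=1)
  nb #.#.#: next=.  (t=1,i=16, bit21=0)
  nb #.#..: next=.  (t=1,i=0, bit20=0)
  nb #..##: next=#  (t=0,i=12, bit19=1)
  nb #..#.: next=#  (t=0,i=9, bit18=1)
  nb #...#: next=.  (t=2,i=17, bit17=0)
  nb #....: next=.  (t=0,i=2, bit16=0)
  nb .####: next=#  (t=0,i=18, bit15=1)
  nb .###.: next=#  (t=0,i=14, bit14=1)
  nb .##.#: next=.  (t=1,i=4, bit13=0)
  nb .##..: next=#  (t=0,i=7, bit12=1)
  nb .#.##: next=.  (t=1,i=17, bit11=0)
  nb .#.#.: next=.  (t=2,i=12, bit10=0)
  nb .#..#: next=.  (t=0,i=11, bit9=0)
  nb .#...: next=.  (t=2,i=16, bit8=0)
  nb ..###: next=#  (t=0,i=13, bit7=1)
  nb ..##.: next=#  (t=0,i=6, bit6=1)
  nb ..#.#: next=.  (t=5,i=20, bit5=0)
  nb ..#..: next=#  (t=0,i=10, bit4=1)
  nb ...##: next=.  (t=0,i=5, bit3=0)
  nb ...#.: next=#  (t=2,i=18, bit2=1)
  nb ....#: next=#  (t=0,i=4, bit1=1)
  nb .....: next=#  (t=0,i=3, bit0=1)
  bits 10011100010011001101000011010111 = 2622279895

2622279895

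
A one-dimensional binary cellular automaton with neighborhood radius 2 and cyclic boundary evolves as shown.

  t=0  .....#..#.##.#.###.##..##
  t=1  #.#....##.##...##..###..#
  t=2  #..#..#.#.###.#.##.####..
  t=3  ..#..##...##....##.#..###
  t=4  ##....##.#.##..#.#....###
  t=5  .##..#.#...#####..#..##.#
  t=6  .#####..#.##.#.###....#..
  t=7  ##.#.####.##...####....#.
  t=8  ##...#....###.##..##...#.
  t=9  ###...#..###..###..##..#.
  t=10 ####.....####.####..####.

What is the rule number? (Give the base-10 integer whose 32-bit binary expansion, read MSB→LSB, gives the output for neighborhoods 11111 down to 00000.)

  nb #####: next=#  (t=4,i=24, bit31=1)
  nb ####.: next=.  (t=2,i=21, bit30=0)
  nb ###.#: next=.  (t=0,i=17, bit29=0)
  nb ###..: next=#  (t=1,i=21, bit28=1)
  nb ##.##: next=.  (t=0,i=18, bit27=0)
  nb ##.#.: next=.  (t=0,i=12, bit26=0)
  nb ##..#: next=#  (t=0,i=21, bit25=1)
  nb ##...: next=#  (t=0,i=0, bit24=1)
  nb #.###: next=#  (t=0,i=15, bit23=1)
  nb #.##.: next=#  (t=0,i=10, bit22=1)
  nb #.#.#: next=.  (t=0,i=13, bit21=0)
  nb #.#..: next=.  (t=1,i=2, bit20=0)
  nb #..##: next=.  (t=0,i=22, bit19=0)
  nb #..#.: next=#  (t=0,i=7, bit18=1)
  nb #...#: next=.  (t=1,i=13, bit17=0)
  nb #....: next=.  (t=0,i=1, bit16=0)
  nb .####: next=.  (t=2,i=20, bit15=0)
  nb .###.: next=#  (t=0,i=16, bit14=1)
  nb .##.#: next=#  (t=0,i=11, bit13=1)
  nb .##..: next=#  (t=0,i=20, bit12=1)
  nb .#.##: next=.  (t=0,i=9, bit11=0)
  nb .#.#.: next=.  (t=2,i=7, bit10=0)
  nb .#..#: next=.  (t=0,i=6, bit9=0)
  nb .#...: next=#  (t=1,i=3, bit8=1)
  nb ..###: next=#  (t=1,i=19, bit7=1)
  nb ..##.: next=.  (t=0,i=23, bit6=0)
  nb ..#.#: next=#  (t=0,i=8, bit5=1)
  nb ..#..: next=.  (t=0,i=5, bit4=0)
  nb ...##: next=#  (t=1,i=6, bit3=1)
  nb ...#.: next=.  (t=0,i=4, bit2=0)
  nb ....#: next=.  (t=0,i=3, bit1=0)
  nb .....: next=#  (t=0,i=2, bit0=1)
  bits 10010011110001000111000110101001 = 2479124905

2479124905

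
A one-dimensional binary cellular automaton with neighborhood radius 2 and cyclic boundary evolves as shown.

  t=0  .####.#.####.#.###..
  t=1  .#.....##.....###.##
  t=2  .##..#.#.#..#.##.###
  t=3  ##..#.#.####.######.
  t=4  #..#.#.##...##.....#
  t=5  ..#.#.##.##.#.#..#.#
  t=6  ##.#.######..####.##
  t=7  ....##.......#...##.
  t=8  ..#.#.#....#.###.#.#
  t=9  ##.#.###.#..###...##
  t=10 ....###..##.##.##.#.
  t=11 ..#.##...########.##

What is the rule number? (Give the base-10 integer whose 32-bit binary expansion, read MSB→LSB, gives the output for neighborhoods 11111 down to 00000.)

165048274

  ##### -> .   bit 31 = 0  t=3,i=15
  ####. -> .   bit 30 = 0  t=0,i=3
  ###.# -> .   bit 29 = 0  t=0,i=4
  ###.. -> .   bit 28 = 0  t=0,i=17
  ##.## -> #   bit 27 = 1  t=1,i=17
  ##.#. -> .   bit 26 = 0  t=0,i=5
  ##..# -> .   bit 25 = 0  t=2,i=3
  ##... -> #   bit 24 = 1  t=0,i=18
  #.### -> #   bit 23 = 1  t=0,i=8
  #.##. -> #   bit 22 = 1  t=1,i=18
  #.#.# -> .   bit 21 = 0  t=0,i=6
  #.#.. -> #   bit 20 = 1  t=1,i=1
  #..## -> .   bit 19 = 0  t=6,i=12
  #..#. -> #   bit 18 = 1  t=2,i=4
  #...# -> #   bit 17 = 1  t=0,i=19
  #.... -> .   bit 16 = 0  t=1,i=3
  .#### -> .   bit 15 = 0  t=0,i=2
  .###. -> #   bit 14 = 1  t=0,i=16
  .##.# -> #   bit 13 = 1  t=1,i=19
  .##.. -> .   bit 12 = 0  t=1,i=8
  .#.## -> #   bit 11 = 1  t=0,i=7
  .#.#. -> #   bit 10 = 1  t=2,i=6
  .#..# -> #   bit 9 = 1  t=2,i=10
  .#... -> #   bit 8 = 1  t=1,i=2
  ..### -> #   bit 7 = 1  t=0,i=1
  ..##. -> #   bit 6 = 1  t=1,i=7
  ..#.# -> .   bit 5 = 0  t=2,i=5
  ..#.. -> #   bit 4 = 1  t=7,i=13
  ...## -> .   bit 3 = 0  t=0,i=0
  ...#. -> .   bit 2 = 0  t=7,i=12
  ....# -> #   bit 1 = 1  t=1,i=5
  ..... -> .   bit 0 = 0  t=1,i=4
  bits 00001001110101100110111111010010 = 165048274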